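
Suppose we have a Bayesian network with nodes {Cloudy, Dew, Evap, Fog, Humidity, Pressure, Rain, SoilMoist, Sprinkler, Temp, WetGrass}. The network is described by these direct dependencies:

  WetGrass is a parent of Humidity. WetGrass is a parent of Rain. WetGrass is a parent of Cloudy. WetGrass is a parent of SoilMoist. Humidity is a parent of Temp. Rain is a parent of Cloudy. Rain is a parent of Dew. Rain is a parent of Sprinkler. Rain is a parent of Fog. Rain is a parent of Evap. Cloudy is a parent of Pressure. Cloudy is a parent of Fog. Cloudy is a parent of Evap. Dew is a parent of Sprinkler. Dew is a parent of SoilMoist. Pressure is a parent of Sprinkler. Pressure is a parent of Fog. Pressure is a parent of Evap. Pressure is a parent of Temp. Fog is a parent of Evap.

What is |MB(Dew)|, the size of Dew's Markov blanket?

Dew has parent Rain.
Ch(Dew) = {SoilMoist, Sprinkler}.
Other parents of Dew's children:
  Sprinkler: Pressure, Rain
  SoilMoist: WetGrass
MB(Dew) = {Pressure, Rain, SoilMoist, Sprinkler, WetGrass}, which has 5 nodes.

5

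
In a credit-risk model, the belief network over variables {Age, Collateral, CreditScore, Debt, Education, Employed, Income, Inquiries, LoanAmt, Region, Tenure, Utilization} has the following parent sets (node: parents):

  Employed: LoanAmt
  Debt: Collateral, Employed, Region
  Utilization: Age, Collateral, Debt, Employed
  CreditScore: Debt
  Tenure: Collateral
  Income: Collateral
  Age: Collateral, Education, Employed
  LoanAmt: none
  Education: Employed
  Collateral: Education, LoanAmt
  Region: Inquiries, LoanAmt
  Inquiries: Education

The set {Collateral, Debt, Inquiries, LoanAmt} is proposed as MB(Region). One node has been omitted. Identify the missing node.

The Markov blanket of a node is its parents, its children, and the other parents of its children.
Ch(Region) = {Debt}.
Region has parents Inquiries, LoanAmt.
For each child, the remaining parents (spouses of Region):
  parents(Debt) \ {Region} = {Collateral, Employed}.
MB(Region) = {Collateral, Debt, Employed, Inquiries, LoanAmt}.
Comparing with the claimed set, Employed is missing.

Employed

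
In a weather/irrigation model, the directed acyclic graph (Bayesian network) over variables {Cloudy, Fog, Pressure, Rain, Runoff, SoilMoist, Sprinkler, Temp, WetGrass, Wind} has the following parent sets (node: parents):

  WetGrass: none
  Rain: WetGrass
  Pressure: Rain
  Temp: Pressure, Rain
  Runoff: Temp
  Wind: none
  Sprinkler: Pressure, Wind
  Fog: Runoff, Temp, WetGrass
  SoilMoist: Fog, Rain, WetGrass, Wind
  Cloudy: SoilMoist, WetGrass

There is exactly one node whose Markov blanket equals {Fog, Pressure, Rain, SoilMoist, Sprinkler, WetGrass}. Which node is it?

The target node must have every member of {Fog, Pressure, Rain, SoilMoist, Sprinkler, WetGrass} as a parent, child, or co-parent, and no others.
Parents of Wind: none; children: SoilMoist, Sprinkler; co-parents: Fog, Pressure, Rain, WetGrass.
These exactly cover the given set, so the node is Wind.

Wind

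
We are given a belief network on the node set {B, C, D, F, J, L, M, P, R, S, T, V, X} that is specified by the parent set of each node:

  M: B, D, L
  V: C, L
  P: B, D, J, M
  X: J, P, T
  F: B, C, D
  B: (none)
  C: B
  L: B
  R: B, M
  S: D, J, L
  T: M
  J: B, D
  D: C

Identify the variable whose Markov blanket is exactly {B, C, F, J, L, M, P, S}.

The target node must have every member of {B, C, F, J, L, M, P, S} as a parent, child, or co-parent, and no others.
Parents of D: C; children: F, J, M, P, S; co-parents: B, C, J, L, M.
These exactly cover the given set, so the node is D.

D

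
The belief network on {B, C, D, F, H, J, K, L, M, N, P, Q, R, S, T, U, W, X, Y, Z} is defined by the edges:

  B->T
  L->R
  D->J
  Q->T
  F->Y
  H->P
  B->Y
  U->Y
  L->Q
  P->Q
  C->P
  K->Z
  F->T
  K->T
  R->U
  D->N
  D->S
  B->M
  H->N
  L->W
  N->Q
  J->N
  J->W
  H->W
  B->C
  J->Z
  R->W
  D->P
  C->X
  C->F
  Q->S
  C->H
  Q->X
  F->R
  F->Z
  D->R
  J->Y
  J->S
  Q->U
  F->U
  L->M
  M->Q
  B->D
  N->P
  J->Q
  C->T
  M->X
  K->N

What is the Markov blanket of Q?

By definition, MB(Q) is built from Q's parents, Q's children, and the co-parents of Q.
Pa(Q) = {J, L, M, N, P}.
Q has children S, T, U, X.
Parents of each child, excluding Q:
  S also has parents D, J.
  T's other parents are B, C, F, K.
  U also has parents F, R.
  X also has parents C, M.
Taking the union gives {B, C, D, F, J, K, L, M, N, P, R, S, T, U, X}.

{B, C, D, F, J, K, L, M, N, P, R, S, T, U, X}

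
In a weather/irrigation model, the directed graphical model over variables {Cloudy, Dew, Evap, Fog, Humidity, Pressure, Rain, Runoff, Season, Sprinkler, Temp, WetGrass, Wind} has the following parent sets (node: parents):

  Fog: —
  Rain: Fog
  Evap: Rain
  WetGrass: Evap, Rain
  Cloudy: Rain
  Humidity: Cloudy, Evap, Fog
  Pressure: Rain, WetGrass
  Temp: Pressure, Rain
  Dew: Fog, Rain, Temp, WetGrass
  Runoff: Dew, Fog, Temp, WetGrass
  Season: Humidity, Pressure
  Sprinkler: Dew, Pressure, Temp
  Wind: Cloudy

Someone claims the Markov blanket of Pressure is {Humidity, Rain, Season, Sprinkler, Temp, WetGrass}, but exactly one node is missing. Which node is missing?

By definition, MB(Pressure) is built from Pressure's parents, Pressure's children, and the co-parents of Pressure.
Ch(Pressure) = {Season, Sprinkler, Temp}.
Pressure has parents Rain, WetGrass.
Parents of each child, excluding Pressure:
  Temp's other parent is Rain.
  parents(Season) \ {Pressure} = {Humidity}.
  Sprinkler also has parents Dew, Temp.
MB(Pressure) = {Dew, Humidity, Rain, Season, Sprinkler, Temp, WetGrass}.
Comparing with the claimed set, Dew is missing.

Dew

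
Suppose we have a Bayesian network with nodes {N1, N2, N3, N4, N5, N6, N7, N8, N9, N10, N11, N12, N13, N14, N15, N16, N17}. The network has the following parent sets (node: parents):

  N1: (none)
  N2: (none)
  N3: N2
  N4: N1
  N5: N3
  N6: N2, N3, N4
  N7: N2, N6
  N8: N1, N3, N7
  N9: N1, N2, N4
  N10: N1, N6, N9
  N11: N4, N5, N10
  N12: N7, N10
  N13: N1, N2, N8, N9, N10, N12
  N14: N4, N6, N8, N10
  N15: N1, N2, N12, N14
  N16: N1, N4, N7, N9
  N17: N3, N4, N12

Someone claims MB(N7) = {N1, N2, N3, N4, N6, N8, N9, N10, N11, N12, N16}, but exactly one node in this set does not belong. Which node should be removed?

Recall MB(v) = parents ∪ children ∪ spouses, where spouses are the other parents of v's children.
Pa(N7) = {N2, N6}.
Children of N7: N8, N12, N16.
Other parents of N7's children:
  N8 also has parents N1, N3.
  parents(N12) \ {N7} = {N10}.
  parents(N16) \ {N7} = {N1, N4, N9}.
MB(N7) = {N1, N2, N3, N4, N6, N8, N9, N10, N12, N16}.
N11 is neither a parent, child, nor co-parent of N7, so it does not belong.

N11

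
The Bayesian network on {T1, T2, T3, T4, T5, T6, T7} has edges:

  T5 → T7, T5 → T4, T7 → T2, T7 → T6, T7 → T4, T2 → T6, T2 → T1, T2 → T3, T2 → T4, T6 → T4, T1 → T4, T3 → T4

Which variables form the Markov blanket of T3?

Pa(T3) = {T2}.
Children of T3: T4.
Other parents of T3's children:
  T4: T1, T2, T5, T6, T7
Union: {T2} ∪ {T4} ∪ {T1, T2, T5, T6, T7} = {T1, T2, T4, T5, T6, T7}.

{T1, T2, T4, T5, T6, T7}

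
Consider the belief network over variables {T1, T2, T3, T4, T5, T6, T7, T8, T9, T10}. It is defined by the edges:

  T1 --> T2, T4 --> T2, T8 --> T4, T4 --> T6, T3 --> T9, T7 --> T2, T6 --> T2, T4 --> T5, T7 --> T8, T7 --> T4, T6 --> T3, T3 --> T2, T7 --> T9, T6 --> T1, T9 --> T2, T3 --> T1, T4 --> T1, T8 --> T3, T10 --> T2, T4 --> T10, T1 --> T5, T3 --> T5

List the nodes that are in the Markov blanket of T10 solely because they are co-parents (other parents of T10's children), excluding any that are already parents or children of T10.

{T1, T3, T6, T7, T9}

Children of T10: T2.
  T2: T1, T3, T4, T6, T7, T9
Excluding nodes already adjacent to T10 (T2, T4), the co-parent-only contribution is {T1, T3, T6, T7, T9}.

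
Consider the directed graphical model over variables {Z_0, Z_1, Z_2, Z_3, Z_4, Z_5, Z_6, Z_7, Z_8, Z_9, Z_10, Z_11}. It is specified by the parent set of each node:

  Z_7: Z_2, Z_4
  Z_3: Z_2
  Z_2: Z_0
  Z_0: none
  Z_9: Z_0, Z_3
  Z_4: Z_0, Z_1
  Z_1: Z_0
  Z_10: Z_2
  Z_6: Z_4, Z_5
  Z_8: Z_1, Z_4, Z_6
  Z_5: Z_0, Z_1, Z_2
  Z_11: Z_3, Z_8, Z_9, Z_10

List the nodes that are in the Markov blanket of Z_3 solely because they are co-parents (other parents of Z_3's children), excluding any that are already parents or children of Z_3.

Children of Z_3: Z_9, Z_11.
  Z_9: Z_0
  Z_11: Z_8, Z_9, Z_10
Excluding nodes already adjacent to Z_3 (Z_2, Z_9, Z_11), the co-parent-only contribution is {Z_0, Z_8, Z_10}.

{Z_0, Z_8, Z_10}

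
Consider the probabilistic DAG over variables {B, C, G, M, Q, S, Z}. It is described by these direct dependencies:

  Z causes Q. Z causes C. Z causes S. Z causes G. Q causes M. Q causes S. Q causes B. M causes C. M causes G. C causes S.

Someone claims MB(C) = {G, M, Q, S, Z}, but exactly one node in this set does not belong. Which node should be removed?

G

C has parents M, Z.
C's children: S.
Parents of each child, excluding C:
  S: Q, Z
MB(C) = {M, Q, S, Z}.
G is neither a parent, child, nor co-parent of C, so it does not belong.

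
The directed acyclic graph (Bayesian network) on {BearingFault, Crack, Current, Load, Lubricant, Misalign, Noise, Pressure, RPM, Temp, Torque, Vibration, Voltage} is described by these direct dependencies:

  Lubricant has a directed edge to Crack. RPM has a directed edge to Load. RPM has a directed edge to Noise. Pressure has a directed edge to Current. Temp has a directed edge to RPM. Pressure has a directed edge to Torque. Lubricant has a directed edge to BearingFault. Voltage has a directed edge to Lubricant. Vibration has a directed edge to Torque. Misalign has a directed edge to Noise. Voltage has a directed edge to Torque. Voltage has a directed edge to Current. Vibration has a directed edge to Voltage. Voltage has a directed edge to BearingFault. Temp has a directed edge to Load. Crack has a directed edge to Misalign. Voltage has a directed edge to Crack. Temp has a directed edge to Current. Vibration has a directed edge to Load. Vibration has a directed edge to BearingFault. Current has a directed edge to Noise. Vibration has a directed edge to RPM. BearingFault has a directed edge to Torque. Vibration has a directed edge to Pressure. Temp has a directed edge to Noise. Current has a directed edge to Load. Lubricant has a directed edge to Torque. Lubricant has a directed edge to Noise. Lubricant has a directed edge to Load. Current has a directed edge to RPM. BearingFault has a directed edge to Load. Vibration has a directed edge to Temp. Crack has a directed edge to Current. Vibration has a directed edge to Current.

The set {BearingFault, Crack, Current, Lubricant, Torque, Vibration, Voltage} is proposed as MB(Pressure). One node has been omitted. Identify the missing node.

Temp

By definition, MB(Pressure) is built from Pressure's parents, Pressure's children, and the co-parents of Pressure.
Pressure's parents: Vibration.
Children of Pressure: Current, Torque.
Parents of each child, excluding Pressure:
  Current: Crack, Temp, Vibration, Voltage
  Torque: BearingFault, Lubricant, Vibration, Voltage
MB(Pressure) = {BearingFault, Crack, Current, Lubricant, Temp, Torque, Vibration, Voltage}.
Comparing with the claimed set, Temp is missing.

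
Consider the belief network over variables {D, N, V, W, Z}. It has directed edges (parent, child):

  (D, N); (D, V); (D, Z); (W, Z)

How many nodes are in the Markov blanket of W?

A node's Markov blanket = Pa ∪ Ch ∪ (parents of Ch other than the node itself).
Children of W: Z.
W's parents: none.
Parents of each child, excluding W:
  Z's other parent is D.
MB(W) = {D, Z}, which has 2 nodes.

2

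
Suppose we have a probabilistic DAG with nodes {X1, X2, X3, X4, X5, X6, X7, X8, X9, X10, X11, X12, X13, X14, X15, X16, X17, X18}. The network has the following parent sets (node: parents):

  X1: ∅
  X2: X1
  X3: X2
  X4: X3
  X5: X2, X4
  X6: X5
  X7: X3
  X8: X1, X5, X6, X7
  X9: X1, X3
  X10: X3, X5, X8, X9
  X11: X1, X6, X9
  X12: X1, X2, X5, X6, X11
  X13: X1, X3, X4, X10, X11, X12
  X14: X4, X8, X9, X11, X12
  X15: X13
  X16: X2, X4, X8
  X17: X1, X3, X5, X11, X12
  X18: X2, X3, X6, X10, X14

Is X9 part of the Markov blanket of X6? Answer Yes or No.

Yes

X9 is a co-parent of X6: both are parents of X11.
So X9 ∈ MB(X6).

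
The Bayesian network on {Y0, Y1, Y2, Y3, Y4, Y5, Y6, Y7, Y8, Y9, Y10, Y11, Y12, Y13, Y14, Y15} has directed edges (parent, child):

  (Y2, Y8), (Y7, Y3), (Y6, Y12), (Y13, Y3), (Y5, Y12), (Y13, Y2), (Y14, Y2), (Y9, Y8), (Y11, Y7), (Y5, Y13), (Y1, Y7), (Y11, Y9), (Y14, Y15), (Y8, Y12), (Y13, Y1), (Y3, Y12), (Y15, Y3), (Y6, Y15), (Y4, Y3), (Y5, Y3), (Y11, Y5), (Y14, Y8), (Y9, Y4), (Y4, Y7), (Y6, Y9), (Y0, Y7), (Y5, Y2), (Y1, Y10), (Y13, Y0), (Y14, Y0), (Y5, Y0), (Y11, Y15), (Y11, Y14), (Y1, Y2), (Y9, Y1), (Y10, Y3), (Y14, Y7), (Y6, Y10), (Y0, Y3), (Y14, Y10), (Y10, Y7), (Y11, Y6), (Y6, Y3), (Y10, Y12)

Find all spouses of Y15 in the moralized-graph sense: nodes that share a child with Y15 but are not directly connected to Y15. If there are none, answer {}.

Children of Y15: Y3.
  parents(Y3) \ {Y15} = {Y0, Y4, Y5, Y6, Y7, Y10, Y13}.
Excluding nodes already adjacent to Y15 (Y3, Y6, Y11, Y14), the co-parent-only contribution is {Y0, Y4, Y5, Y7, Y10, Y13}.

{Y0, Y4, Y5, Y7, Y10, Y13}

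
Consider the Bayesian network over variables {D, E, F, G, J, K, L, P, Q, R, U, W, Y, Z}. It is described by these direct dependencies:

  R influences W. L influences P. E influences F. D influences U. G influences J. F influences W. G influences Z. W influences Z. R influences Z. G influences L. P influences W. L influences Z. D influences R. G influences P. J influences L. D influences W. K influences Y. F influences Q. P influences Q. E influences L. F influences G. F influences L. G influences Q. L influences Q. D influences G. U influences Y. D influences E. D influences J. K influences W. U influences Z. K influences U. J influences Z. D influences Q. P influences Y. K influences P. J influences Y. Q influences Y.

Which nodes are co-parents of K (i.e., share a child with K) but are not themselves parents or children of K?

Children of K: P, U, W, Y.
  P: G, L
  U: D
  W: D, F, P, R
  Y: J, P, Q, U
Excluding nodes already adjacent to K (P, U, W, Y), the co-parent-only contribution is {D, F, G, J, L, Q, R}.

{D, F, G, J, L, Q, R}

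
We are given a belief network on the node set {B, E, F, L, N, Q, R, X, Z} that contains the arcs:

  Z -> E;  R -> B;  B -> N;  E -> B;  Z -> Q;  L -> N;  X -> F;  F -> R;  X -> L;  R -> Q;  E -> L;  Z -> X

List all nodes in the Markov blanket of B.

{E, L, N, R}

The Markov blanket of a node is its parents, its children, and the other parents of its children.
B has parents E, R.
Children of B: N.
Parents of each child, excluding B:
  N: L
Union: {E, R} ∪ {N} ∪ {L} = {E, L, N, R}.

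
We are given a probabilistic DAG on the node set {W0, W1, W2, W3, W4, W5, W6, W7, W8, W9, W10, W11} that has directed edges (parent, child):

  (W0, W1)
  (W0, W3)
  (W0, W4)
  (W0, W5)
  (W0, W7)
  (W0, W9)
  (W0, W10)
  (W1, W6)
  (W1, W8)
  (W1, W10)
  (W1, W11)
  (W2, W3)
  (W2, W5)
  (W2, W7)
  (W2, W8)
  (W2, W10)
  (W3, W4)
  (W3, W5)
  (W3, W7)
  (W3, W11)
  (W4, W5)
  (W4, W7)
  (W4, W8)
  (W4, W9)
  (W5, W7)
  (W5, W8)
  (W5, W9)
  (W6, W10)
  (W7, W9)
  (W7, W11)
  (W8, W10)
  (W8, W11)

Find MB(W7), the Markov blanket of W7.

The Markov blanket of a node is its parents, its children, and the other parents of its children.
Pa(W7) = {W0, W2, W3, W4, W5}.
W7 has children W9, W11.
For each child, the remaining parents (spouses of W7):
  W9 also has parents W0, W4, W5.
  W11's other parents are W1, W3, W8.
Taking the union gives {W0, W1, W2, W3, W4, W5, W8, W9, W11}.

{W0, W1, W2, W3, W4, W5, W8, W9, W11}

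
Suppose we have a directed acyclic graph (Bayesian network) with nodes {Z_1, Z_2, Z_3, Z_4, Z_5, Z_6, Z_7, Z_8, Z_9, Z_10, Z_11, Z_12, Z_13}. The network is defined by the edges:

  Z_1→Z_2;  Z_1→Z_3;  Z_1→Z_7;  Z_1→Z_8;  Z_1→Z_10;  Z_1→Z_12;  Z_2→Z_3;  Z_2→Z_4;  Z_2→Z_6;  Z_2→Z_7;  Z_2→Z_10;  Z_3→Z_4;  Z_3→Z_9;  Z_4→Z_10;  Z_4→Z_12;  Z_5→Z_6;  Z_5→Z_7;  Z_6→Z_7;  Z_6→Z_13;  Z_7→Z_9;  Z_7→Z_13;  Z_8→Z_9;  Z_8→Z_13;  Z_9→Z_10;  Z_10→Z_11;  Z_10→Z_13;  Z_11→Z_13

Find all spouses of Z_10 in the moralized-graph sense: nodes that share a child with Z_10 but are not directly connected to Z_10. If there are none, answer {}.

Children of Z_10: Z_11, Z_13.
  Z_11: no additional parents.
  Z_13 also has parents Z_6, Z_7, Z_8, Z_11.
Excluding nodes already adjacent to Z_10 (Z_1, Z_2, Z_4, Z_9, Z_11, Z_13), the co-parent-only contribution is {Z_6, Z_7, Z_8}.

{Z_6, Z_7, Z_8}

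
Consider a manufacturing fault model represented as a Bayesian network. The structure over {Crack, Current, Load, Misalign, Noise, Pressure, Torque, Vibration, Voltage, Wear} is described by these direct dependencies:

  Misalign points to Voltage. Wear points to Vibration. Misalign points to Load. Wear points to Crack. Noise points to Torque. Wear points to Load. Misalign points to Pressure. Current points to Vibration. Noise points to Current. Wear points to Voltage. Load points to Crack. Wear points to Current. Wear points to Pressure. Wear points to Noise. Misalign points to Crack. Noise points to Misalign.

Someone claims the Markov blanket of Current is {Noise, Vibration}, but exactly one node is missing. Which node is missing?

Wear

By definition, MB(Current) is built from Current's parents, Current's children, and the co-parents of Current.
Children of Current: Vibration.
Current's parents: Noise, Wear.
For each child, the remaining parents (spouses of Current):
  Vibration: Wear
MB(Current) = {Noise, Vibration, Wear}.
Comparing with the claimed set, Wear is missing.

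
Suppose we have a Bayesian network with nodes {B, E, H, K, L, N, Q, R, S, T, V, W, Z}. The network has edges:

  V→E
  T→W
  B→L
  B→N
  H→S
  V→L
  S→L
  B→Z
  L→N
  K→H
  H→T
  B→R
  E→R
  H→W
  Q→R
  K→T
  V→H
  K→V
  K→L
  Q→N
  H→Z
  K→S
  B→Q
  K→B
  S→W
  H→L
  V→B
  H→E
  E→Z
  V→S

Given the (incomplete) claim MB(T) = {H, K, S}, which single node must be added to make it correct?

W

T has child W.
T has parents H, K.
Other parents of T's children:
  W: H, S
MB(T) = {H, K, S, W}.
Comparing with the claimed set, W is missing.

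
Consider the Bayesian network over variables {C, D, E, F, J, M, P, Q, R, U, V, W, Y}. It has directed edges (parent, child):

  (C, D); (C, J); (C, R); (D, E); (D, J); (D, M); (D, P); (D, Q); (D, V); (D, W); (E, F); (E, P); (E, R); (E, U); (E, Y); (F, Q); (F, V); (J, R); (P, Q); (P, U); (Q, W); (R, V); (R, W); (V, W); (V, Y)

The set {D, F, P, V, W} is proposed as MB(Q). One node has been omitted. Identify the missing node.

Recall MB(v) = parents ∪ children ∪ spouses, where spouses are the other parents of v's children.
Q has parents D, F, P.
Ch(Q) = {W}.
Parents of each child, excluding Q:
  W's other parents are D, R, V.
MB(Q) = {D, F, P, R, V, W}.
Comparing with the claimed set, R is missing.

R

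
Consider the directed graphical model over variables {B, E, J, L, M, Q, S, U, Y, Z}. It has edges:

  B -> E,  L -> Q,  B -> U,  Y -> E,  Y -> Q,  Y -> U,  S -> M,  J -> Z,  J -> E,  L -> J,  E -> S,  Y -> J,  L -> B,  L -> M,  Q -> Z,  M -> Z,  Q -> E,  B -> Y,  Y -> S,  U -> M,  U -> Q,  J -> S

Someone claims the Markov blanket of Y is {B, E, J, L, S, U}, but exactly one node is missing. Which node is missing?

Q

Recall MB(v) = parents ∪ children ∪ spouses, where spouses are the other parents of v's children.
Y has children E, J, Q, S, U.
Pa(Y) = {B}.
For each child, the remaining parents (spouses of Y):
  parents(U) \ {Y} = {B}.
  parents(J) \ {Y} = {L}.
  parents(Q) \ {Y} = {L, U}.
  parents(E) \ {Y} = {B, J, Q}.
  S's other parents are E, J.
MB(Y) = {B, E, J, L, Q, S, U}.
Comparing with the claimed set, Q is missing.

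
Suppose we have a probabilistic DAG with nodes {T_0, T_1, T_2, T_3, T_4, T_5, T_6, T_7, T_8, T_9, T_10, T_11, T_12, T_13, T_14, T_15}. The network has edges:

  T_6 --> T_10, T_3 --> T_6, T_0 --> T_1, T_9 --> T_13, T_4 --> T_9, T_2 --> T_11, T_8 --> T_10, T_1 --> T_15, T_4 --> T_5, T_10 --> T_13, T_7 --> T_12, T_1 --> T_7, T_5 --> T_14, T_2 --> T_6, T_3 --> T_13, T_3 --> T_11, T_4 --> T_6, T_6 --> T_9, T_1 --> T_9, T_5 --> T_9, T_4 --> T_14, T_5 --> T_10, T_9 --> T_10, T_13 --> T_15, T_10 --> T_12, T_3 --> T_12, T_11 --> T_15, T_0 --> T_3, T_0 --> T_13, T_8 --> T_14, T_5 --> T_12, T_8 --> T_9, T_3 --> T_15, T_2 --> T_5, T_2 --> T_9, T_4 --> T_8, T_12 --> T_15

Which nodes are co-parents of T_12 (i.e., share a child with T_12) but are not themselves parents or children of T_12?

Children of T_12: T_15.
  parents(T_15) \ {T_12} = {T_1, T_3, T_11, T_13}.
Excluding nodes already adjacent to T_12 (T_3, T_5, T_7, T_10, T_15), the co-parent-only contribution is {T_1, T_11, T_13}.

{T_1, T_11, T_13}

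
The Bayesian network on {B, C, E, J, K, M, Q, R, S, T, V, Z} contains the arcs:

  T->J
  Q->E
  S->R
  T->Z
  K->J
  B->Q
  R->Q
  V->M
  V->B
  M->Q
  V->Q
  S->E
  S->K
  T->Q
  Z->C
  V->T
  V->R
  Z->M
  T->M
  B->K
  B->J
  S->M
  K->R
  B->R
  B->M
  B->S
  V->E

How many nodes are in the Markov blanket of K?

Parents of K: B, S.
Ch(K) = {J, R}.
Co-parents of K (other parents of its children):
  parents(R) \ {K} = {B, S, V}.
  parents(J) \ {K} = {B, T}.
MB(K) = {B, J, R, S, T, V}, which has 6 nodes.

6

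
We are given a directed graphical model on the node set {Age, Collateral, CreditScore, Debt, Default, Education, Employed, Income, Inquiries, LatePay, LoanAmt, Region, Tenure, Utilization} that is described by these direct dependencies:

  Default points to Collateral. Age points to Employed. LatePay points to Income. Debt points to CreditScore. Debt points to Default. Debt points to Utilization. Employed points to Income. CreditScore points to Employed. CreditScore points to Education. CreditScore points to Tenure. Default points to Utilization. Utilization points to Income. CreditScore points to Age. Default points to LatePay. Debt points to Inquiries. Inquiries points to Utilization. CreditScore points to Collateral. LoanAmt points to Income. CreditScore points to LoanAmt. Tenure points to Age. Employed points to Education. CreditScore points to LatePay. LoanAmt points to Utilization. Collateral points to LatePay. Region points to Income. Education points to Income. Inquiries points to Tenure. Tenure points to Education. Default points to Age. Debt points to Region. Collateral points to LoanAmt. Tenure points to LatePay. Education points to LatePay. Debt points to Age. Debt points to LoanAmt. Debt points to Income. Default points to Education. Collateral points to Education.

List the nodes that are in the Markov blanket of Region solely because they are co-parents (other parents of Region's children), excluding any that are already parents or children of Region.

Children of Region: Income.
  Income: Debt, Education, Employed, LatePay, LoanAmt, Utilization
Excluding nodes already adjacent to Region (Debt, Income), the co-parent-only contribution is {Education, Employed, LatePay, LoanAmt, Utilization}.

{Education, Employed, LatePay, LoanAmt, Utilization}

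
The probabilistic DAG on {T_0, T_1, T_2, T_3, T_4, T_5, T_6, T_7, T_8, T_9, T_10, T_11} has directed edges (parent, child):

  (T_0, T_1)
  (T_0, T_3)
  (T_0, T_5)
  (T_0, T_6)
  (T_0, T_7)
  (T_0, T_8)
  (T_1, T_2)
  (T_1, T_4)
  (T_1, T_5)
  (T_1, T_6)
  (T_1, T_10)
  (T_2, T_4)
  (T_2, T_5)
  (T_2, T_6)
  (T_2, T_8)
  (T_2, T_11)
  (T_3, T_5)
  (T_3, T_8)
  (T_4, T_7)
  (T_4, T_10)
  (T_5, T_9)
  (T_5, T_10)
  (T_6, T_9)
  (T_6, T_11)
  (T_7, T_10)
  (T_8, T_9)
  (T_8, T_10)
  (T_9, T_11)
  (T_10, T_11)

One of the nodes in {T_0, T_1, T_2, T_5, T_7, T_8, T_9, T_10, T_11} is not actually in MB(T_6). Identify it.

T_7

Ch(T_6) = {T_9, T_11}.
T_6's parents: T_0, T_1, T_2.
Other parents of T_6's children:
  T_9's other parents are T_5, T_8.
  parents(T_11) \ {T_6} = {T_2, T_9, T_10}.
MB(T_6) = {T_0, T_1, T_2, T_5, T_8, T_9, T_10, T_11}.
T_7 is neither a parent, child, nor co-parent of T_6, so it does not belong.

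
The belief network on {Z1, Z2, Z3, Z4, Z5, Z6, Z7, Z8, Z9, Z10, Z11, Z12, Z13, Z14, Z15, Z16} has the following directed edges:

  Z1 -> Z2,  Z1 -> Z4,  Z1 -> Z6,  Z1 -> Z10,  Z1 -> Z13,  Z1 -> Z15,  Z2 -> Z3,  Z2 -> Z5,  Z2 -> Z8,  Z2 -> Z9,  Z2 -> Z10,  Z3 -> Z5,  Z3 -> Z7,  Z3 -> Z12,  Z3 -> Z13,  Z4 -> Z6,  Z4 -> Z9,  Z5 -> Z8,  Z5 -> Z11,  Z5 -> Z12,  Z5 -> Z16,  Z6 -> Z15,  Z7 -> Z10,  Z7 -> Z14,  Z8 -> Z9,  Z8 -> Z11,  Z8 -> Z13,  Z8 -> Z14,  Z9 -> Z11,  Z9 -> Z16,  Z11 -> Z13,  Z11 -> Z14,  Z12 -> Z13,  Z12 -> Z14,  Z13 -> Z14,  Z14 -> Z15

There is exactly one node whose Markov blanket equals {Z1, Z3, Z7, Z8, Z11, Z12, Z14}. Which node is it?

The target node must have every member of {Z1, Z3, Z7, Z8, Z11, Z12, Z14} as a parent, child, or co-parent, and no others.
Parents of Z13: Z1, Z3, Z8, Z11, Z12; children: Z14; co-parents: Z7, Z8, Z11, Z12.
These exactly cover the given set, so the node is Z13.

Z13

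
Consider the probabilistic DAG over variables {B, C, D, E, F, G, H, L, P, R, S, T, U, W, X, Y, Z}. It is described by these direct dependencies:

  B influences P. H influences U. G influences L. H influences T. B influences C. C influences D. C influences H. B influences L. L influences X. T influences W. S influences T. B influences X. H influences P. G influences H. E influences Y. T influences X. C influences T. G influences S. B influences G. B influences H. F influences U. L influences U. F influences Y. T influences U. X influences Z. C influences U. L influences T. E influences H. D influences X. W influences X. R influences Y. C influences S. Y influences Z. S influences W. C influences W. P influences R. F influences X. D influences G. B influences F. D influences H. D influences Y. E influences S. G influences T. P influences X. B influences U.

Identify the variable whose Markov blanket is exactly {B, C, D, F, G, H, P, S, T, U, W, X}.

L

The target node must have every member of {B, C, D, F, G, H, P, S, T, U, W, X} as a parent, child, or co-parent, and no others.
Parents of L: B, G; children: T, U, X; co-parents: B, C, D, F, G, H, P, S, T, W.
These exactly cover the given set, so the node is L.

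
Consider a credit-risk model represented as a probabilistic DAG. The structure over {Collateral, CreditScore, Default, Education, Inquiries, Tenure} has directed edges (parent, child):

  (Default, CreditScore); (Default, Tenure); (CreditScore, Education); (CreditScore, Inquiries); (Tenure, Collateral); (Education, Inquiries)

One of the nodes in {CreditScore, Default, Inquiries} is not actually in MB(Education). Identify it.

Ch(Education) = {Inquiries}.
Pa(Education) = {CreditScore}.
Parents of each child, excluding Education:
  Inquiries's other parent is CreditScore.
MB(Education) = {CreditScore, Inquiries}.
Default is neither a parent, child, nor co-parent of Education, so it does not belong.

Default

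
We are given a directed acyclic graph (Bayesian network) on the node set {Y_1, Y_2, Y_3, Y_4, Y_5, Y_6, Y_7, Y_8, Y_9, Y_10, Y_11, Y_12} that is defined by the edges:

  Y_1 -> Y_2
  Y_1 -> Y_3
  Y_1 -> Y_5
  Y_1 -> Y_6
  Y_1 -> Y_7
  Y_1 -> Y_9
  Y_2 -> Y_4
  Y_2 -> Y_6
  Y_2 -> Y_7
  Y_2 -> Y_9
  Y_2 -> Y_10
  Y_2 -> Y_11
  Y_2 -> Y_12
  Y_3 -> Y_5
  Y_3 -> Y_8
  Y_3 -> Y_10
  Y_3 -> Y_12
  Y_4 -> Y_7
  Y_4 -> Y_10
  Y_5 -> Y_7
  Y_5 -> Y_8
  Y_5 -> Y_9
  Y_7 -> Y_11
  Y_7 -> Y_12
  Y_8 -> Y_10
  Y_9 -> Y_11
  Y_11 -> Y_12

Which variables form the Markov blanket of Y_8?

{Y_2, Y_3, Y_4, Y_5, Y_10}

By definition, MB(Y_8) is built from Y_8's parents, Y_8's children, and the co-parents of Y_8.
Parents of Y_8: Y_3, Y_5.
Y_8's children: Y_10.
For each child, the remaining parents (spouses of Y_8):
  Y_10's other parents are Y_2, Y_3, Y_4.
So the Markov blanket of Y_8 is {Y_2, Y_3, Y_4, Y_5, Y_10}.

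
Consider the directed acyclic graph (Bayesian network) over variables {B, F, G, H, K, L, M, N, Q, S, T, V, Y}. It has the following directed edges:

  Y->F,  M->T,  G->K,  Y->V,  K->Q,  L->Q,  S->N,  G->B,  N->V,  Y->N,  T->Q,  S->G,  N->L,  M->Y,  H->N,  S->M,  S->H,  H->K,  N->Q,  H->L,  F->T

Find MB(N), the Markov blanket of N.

Pa(N) = {H, S, Y}.
Ch(N) = {L, Q, V}.
Parents of each child, excluding N:
  V's other parent is Y.
  L also has parent H.
  parents(Q) \ {N} = {K, L, T}.
MB(N) = {H, K, L, Q, S, T, V, Y}.

{H, K, L, Q, S, T, V, Y}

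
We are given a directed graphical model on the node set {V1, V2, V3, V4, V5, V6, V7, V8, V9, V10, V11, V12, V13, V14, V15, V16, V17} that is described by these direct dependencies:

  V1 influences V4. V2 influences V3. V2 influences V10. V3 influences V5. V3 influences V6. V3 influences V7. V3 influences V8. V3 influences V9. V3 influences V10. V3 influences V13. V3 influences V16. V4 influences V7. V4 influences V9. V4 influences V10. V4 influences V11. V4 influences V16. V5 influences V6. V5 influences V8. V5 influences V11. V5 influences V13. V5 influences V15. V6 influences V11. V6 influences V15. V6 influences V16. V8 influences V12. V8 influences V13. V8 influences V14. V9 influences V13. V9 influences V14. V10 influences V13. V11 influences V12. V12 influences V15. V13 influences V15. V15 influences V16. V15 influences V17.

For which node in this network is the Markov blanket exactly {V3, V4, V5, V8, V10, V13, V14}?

The target node must have every member of {V3, V4, V5, V8, V10, V13, V14} as a parent, child, or co-parent, and no others.
Parents of V9: V3, V4; children: V13, V14; co-parents: V3, V5, V8, V10.
These exactly cover the given set, so the node is V9.

V9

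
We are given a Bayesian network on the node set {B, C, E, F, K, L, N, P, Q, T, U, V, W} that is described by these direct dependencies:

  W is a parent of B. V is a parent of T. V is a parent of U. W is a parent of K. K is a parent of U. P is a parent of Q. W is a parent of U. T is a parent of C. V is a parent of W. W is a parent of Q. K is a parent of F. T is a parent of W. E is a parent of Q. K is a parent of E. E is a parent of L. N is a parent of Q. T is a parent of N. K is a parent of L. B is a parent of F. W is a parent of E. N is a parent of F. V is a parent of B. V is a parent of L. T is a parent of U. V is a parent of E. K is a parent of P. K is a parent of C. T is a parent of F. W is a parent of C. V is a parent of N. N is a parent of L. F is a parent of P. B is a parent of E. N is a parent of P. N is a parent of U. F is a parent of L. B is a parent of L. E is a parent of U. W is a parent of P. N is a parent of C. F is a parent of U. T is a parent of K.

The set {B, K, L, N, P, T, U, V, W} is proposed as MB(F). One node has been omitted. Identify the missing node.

E

The Markov blanket of a node is its parents, its children, and the other parents of its children.
Ch(F) = {L, P, U}.
F's parents: B, K, N, T.
Parents of each child, excluding F:
  P also has parents K, N, W.
  parents(L) \ {F} = {B, E, K, N, V}.
  parents(U) \ {F} = {E, K, N, T, V, W}.
MB(F) = {B, E, K, L, N, P, T, U, V, W}.
Comparing with the claimed set, E is missing.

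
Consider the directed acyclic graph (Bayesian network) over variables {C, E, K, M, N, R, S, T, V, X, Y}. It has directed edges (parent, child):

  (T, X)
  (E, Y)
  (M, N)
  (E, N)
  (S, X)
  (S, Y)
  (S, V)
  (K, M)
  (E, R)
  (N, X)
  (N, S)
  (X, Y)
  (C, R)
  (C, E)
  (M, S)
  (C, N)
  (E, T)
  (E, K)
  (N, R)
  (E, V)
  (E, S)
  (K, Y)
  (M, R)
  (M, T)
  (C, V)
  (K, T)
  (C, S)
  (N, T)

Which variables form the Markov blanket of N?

{C, E, K, M, R, S, T, X}

The Markov blanket of a node is its parents, its children, and the other parents of its children.
N's parents: C, E, M.
N has children R, S, T, X.
For each child, the remaining parents (spouses of N):
  R's other parents are C, E, M.
  parents(S) \ {N} = {C, E, M}.
  parents(T) \ {N} = {E, K, M}.
  X also has parents S, T.
MB(N) = {C, E, K, M, R, S, T, X}.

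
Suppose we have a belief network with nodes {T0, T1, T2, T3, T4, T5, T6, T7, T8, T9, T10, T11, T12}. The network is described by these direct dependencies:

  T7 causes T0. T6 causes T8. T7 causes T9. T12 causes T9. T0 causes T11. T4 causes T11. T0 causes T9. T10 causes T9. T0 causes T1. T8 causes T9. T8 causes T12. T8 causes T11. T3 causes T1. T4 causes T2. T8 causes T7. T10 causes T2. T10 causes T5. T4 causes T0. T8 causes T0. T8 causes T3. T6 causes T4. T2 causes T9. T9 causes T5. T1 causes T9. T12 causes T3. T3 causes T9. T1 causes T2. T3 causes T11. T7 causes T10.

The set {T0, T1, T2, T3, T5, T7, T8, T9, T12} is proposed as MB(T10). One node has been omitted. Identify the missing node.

T4

T10 has parent T7.
T10 has children T2, T5, T9.
Co-parents of T10 (other parents of its children):
  parents(T2) \ {T10} = {T1, T4}.
  T9's other parents are T0, T1, T2, T3, T7, T8, T12.
  T5's other parent is T9.
MB(T10) = {T0, T1, T2, T3, T4, T5, T7, T8, T9, T12}.
Comparing with the claimed set, T4 is missing.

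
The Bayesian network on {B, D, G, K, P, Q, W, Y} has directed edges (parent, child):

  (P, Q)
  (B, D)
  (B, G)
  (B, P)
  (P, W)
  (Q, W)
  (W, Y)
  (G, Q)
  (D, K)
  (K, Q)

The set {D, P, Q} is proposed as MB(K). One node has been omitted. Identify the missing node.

A node's Markov blanket = Pa ∪ Ch ∪ (parents of Ch other than the node itself).
K has child Q.
Parents of K: D.
For each child, the remaining parents (spouses of K):
  parents(Q) \ {K} = {G, P}.
MB(K) = {D, G, P, Q}.
Comparing with the claimed set, G is missing.

G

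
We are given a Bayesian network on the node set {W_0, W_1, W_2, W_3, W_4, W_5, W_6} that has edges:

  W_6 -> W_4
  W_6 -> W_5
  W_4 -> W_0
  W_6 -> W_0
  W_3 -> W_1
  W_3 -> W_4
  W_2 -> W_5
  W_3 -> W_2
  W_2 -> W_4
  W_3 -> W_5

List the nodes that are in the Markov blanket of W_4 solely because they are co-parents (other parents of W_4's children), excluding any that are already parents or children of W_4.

{}

Children of W_4: W_0.
  W_0's other parent is W_6.
Excluding nodes already adjacent to W_4 (W_0, W_2, W_3, W_6), the co-parent-only contribution is {}.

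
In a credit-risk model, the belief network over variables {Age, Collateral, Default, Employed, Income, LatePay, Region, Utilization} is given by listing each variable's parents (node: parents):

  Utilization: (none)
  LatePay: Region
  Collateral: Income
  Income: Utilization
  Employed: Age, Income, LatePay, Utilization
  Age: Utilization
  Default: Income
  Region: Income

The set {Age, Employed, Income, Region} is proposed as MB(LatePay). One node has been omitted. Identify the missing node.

Parents of LatePay: Region.
LatePay's children: Employed.
Parents of each child, excluding LatePay:
  Employed also has parents Age, Income, Utilization.
MB(LatePay) = {Age, Employed, Income, Region, Utilization}.
Comparing with the claimed set, Utilization is missing.

Utilization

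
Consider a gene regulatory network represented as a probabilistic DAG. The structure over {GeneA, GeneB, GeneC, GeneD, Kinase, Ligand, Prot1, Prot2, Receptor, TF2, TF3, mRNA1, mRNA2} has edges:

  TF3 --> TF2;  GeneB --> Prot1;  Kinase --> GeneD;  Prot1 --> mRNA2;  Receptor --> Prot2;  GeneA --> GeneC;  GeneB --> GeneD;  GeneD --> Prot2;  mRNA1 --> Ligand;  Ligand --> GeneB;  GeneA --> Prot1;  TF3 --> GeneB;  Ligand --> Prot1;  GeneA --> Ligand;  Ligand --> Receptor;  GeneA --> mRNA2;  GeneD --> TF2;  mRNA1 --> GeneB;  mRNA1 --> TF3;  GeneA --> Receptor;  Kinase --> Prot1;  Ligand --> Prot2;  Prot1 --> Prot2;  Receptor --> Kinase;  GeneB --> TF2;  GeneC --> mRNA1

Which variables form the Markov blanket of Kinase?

{GeneA, GeneB, GeneD, Ligand, Prot1, Receptor}

Recall MB(v) = parents ∪ children ∪ spouses, where spouses are the other parents of v's children.
Kinase has parent Receptor.
Kinase has children GeneD, Prot1.
For each child, the remaining parents (spouses of Kinase):
  parents(GeneD) \ {Kinase} = {GeneB}.
  parents(Prot1) \ {Kinase} = {GeneA, GeneB, Ligand}.
Union: {Receptor} ∪ {GeneD, Prot1} ∪ {GeneA, GeneB, Ligand} = {GeneA, GeneB, GeneD, Ligand, Prot1, Receptor}.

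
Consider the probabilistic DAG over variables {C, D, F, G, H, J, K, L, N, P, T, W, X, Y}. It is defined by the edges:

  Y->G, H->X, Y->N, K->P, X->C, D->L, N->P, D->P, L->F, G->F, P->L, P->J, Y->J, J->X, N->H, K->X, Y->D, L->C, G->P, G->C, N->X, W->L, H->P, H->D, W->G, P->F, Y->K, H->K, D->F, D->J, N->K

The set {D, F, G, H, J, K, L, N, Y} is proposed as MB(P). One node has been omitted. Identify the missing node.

W

Pa(P) = {D, G, H, K, N}.
Ch(P) = {F, J, L}.
For each child, the remaining parents (spouses of P):
  parents(L) \ {P} = {D, W}.
  J also has parents D, Y.
  parents(F) \ {P} = {D, G, L}.
MB(P) = {D, F, G, H, J, K, L, N, W, Y}.
Comparing with the claimed set, W is missing.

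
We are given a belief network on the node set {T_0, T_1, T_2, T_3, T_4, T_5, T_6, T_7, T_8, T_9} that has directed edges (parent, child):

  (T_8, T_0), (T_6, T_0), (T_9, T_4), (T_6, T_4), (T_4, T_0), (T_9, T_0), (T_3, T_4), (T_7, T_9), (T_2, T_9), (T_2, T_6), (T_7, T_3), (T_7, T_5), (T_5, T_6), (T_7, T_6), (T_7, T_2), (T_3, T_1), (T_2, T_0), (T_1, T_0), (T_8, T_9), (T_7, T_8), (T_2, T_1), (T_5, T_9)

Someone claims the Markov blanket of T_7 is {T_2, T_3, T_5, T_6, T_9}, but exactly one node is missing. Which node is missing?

T_8

Pa(T_7) = {}.
Children of T_7: T_2, T_3, T_5, T_6, T_8, T_9.
For each child, the remaining parents (spouses of T_7):
  T_2: —
  T_8: —
  T_3: —
  T_5: —
  T_6: T_2, T_5
  T_9: T_2, T_5, T_8
MB(T_7) = {T_2, T_3, T_5, T_6, T_8, T_9}.
Comparing with the claimed set, T_8 is missing.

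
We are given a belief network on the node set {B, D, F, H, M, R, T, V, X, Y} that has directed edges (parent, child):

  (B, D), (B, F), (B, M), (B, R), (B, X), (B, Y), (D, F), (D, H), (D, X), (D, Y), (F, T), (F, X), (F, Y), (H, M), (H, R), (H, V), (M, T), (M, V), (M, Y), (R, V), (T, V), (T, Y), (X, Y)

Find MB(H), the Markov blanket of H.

H has parent D.
Children of H: M, R, V.
Co-parents of H (other parents of its children):
  parents(M) \ {H} = {B}.
  R also has parent B.
  V's other parents are M, R, T.
Union: {D} ∪ {M, R, V} ∪ {B, M, R, T} = {B, D, M, R, T, V}.

{B, D, M, R, T, V}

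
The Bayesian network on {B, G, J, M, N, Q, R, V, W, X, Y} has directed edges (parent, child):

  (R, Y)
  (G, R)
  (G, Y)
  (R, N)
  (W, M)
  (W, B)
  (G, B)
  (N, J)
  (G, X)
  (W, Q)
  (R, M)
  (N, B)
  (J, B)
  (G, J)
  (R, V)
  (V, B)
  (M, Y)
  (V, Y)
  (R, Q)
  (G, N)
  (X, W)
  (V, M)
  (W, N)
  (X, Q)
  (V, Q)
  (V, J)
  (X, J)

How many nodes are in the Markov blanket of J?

Pa(J) = {G, N, V, X}.
Children of J: B.
Other parents of J's children:
  parents(B) \ {J} = {G, N, V, W}.
MB(J) = {B, G, N, V, W, X}, which has 6 nodes.

6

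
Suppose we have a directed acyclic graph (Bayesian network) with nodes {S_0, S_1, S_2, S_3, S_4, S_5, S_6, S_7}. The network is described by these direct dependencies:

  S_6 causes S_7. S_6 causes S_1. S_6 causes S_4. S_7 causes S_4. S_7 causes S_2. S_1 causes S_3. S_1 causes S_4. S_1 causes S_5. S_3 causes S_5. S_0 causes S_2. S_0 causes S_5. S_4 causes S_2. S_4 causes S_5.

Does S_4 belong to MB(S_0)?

S_4 is a co-parent of S_0: both are parents of S_2, S_5.
So S_4 ∈ MB(S_0).

Yes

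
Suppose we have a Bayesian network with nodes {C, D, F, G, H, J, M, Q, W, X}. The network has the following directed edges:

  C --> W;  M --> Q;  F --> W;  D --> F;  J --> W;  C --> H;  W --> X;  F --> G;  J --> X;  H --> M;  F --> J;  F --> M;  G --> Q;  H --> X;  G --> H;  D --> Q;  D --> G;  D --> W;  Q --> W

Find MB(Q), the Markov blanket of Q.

By definition, MB(Q) is built from Q's parents, Q's children, and the co-parents of Q.
Q's parents: D, G, M.
Q's children: W.
Other parents of Q's children:
  W's other parents are C, D, F, J.
Union: {D, G, M} ∪ {W} ∪ {C, D, F, J} = {C, D, F, G, J, M, W}.

{C, D, F, G, J, M, W}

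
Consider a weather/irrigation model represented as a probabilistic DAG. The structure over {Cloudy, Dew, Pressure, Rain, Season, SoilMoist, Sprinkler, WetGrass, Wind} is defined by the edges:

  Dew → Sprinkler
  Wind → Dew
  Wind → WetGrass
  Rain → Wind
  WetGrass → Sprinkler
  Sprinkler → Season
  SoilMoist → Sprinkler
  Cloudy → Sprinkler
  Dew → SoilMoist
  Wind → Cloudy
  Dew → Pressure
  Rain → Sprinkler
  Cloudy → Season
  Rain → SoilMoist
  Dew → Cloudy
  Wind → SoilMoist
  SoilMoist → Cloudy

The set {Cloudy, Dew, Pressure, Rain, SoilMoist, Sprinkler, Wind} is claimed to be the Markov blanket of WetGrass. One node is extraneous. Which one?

By definition, MB(WetGrass) is built from WetGrass's parents, WetGrass's children, and the co-parents of WetGrass.
WetGrass has parent Wind.
WetGrass's children: Sprinkler.
Parents of each child, excluding WetGrass:
  Sprinkler: Cloudy, Dew, Rain, SoilMoist
MB(WetGrass) = {Cloudy, Dew, Rain, SoilMoist, Sprinkler, Wind}.
Pressure is neither a parent, child, nor co-parent of WetGrass, so it does not belong.

Pressure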